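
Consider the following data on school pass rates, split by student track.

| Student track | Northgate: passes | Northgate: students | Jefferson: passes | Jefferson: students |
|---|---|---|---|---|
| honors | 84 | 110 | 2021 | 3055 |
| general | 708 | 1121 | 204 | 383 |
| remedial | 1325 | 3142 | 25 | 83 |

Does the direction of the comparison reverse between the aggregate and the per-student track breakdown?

Honors: Northgate 84/110 = 76.4%, Jefferson 2021/3055 = 66.2% → Northgate
General: Northgate 708/1121 = 63.2%, Jefferson 204/383 = 53.3% → Northgate
Remedial: Northgate 1325/3142 = 42.2%, Jefferson 25/83 = 30.1% → Northgate
Overall: Northgate 2117/4373 = 48.4%, Jefferson 2250/3521 = 63.9% → Jefferson
Northgate wins each student group but Jefferson wins overall — the comparison reverses. Northgate's students skew toward remedial, which has a lower base rate.

Yes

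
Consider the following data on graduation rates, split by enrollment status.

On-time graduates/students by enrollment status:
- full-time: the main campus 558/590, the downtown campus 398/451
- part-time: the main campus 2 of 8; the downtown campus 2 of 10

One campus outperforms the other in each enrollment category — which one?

Full-time: the main campus 558/590 = 94.6%, the downtown campus 398/451 = 88.2% → the main campus
Part-time: the main campus 2/8 = 25.0%, the downtown campus 2/10 = 20.0% → the main campus
The main campus has the higher rate in both groups.

the main campus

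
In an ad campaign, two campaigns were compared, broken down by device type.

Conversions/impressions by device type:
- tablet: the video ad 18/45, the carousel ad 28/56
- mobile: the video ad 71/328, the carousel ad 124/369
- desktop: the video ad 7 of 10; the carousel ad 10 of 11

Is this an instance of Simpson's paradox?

Tablet: the video ad 18/45 = 40.0%, the carousel ad 28/56 = 50.0% → the carousel ad
Mobile: the video ad 71/328 = 21.6%, the carousel ad 124/369 = 33.6% → the carousel ad
Desktop: the video ad 7/10 = 70.0%, the carousel ad 10/11 = 90.9% → the carousel ad
Overall: the video ad 96/383 = 25.1%, the carousel ad 162/436 = 37.2% → the carousel ad
The carousel ad wins overall and in every device group — no reversal.

No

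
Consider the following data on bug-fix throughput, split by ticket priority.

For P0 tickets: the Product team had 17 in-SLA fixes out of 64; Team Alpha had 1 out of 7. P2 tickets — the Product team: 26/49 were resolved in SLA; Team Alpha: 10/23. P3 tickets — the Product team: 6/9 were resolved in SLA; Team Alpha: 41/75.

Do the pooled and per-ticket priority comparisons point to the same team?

No

P0: the Product team 17/64 = 26.6%, Team Alpha 1/7 = 14.3% → the Product team
P2: the Product team 26/49 = 53.1%, Team Alpha 10/23 = 43.5% → the Product team
P3: the Product team 6/9 = 66.7%, Team Alpha 41/75 = 54.7% → the Product team
Overall: the Product team 49/122 = 40.2%, Team Alpha 52/105 = 49.5% → Team Alpha
The Product team wins each ticket group but Team Alpha wins overall — the comparison reverses. The Product team's tickets skew toward P0, which has a lower base rate.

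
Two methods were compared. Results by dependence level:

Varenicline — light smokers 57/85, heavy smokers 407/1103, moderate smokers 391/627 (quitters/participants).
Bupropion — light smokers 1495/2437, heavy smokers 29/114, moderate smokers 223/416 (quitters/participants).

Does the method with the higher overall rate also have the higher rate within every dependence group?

No

Light smokers: varenicline 57/85 = 67.1%, bupropion 1495/2437 = 61.3% → varenicline
Heavy smokers: varenicline 407/1103 = 36.9%, bupropion 29/114 = 25.4% → varenicline
Moderate smokers: varenicline 391/627 = 62.4%, bupropion 223/416 = 53.6% → varenicline
Overall: varenicline 855/1815 = 47.1%, bupropion 1747/2967 = 58.9% → bupropion
Varenicline wins each dependence group but bupropion wins overall — the comparison reverses. Varenicline's participants skew toward heavy smokers, which has a lower base rate.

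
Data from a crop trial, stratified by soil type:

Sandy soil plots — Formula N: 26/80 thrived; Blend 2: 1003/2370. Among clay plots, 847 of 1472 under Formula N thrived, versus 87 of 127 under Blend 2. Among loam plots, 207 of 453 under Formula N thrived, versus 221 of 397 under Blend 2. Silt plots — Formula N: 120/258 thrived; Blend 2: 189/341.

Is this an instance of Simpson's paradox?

Sandy soil: Formula N 26/80 = 32.5%, Blend 2 1003/2370 = 42.3% → Blend 2
Clay: Formula N 847/1472 = 57.5%, Blend 2 87/127 = 68.5% → Blend 2
Loam: Formula N 207/453 = 45.7%, Blend 2 221/397 = 55.7% → Blend 2
Silt: Formula N 120/258 = 46.5%, Blend 2 189/341 = 55.4% → Blend 2
Overall: Formula N 1200/2263 = 53.0%, Blend 2 1500/3235 = 46.4% → Formula N
Blend 2 wins each soil group but Formula N wins overall — the comparison reverses. Blend 2's plots skew toward sandy soil, which has a lower base rate.

Yes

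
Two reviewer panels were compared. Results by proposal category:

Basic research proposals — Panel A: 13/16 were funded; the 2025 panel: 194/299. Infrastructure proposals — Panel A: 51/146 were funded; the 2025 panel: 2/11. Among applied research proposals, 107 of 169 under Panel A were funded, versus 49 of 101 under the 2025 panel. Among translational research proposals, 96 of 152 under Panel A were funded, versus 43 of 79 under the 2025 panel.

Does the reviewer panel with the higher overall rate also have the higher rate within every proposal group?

No

Basic research: Panel A 13/16 = 81.2%, the 2025 panel 194/299 = 64.9% → Panel A
Infrastructure: Panel A 51/146 = 34.9%, the 2025 panel 2/11 = 18.2% → Panel A
Applied research: Panel A 107/169 = 63.3%, the 2025 panel 49/101 = 48.5% → Panel A
Translational research: Panel A 96/152 = 63.2%, the 2025 panel 43/79 = 54.4% → Panel A
Overall: Panel A 267/483 = 55.3%, the 2025 panel 288/490 = 58.8% → the 2025 panel
Panel A wins each proposal group but the 2025 panel wins overall — the comparison reverses. Panel A's proposals skew toward infrastructure, which has a lower base rate.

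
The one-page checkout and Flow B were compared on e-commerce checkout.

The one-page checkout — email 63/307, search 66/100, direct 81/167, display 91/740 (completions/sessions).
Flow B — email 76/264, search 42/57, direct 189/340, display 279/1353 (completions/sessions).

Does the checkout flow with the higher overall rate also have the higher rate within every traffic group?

Yes

Email: the one-page checkout 63/307 = 20.5%, Flow B 76/264 = 28.8% → Flow B
Search: the one-page checkout 66/100 = 66.0%, Flow B 42/57 = 73.7% → Flow B
Direct: the one-page checkout 81/167 = 48.5%, Flow B 189/340 = 55.6% → Flow B
Display: the one-page checkout 91/740 = 12.3%, Flow B 279/1353 = 20.6% → Flow B
Overall: the one-page checkout 301/1314 = 22.9%, Flow B 586/2014 = 29.1% → Flow B
Flow B wins overall and in every traffic group — no reversal.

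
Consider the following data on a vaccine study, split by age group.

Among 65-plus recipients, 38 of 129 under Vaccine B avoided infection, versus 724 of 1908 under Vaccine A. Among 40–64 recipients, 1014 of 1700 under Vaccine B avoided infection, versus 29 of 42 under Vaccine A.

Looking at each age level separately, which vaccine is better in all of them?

65-plus: Vaccine B 38/129 = 29.5%, Vaccine A 724/1908 = 37.9% → Vaccine A
40–64: Vaccine B 1014/1700 = 59.6%, Vaccine A 29/42 = 69.0% → Vaccine A
Vaccine A has the higher rate in both groups.

Vaccine A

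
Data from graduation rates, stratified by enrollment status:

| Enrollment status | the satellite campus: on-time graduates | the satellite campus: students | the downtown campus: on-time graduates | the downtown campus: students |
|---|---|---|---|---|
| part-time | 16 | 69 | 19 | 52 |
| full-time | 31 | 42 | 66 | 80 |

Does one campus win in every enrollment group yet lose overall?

No

Part-time: the satellite campus 16/69 = 23.2%, the downtown campus 19/52 = 36.5% → the downtown campus
Full-time: the satellite campus 31/42 = 73.8%, the downtown campus 66/80 = 82.5% → the downtown campus
Overall: the satellite campus 47/111 = 42.3%, the downtown campus 85/132 = 64.4% → the downtown campus
The downtown campus wins overall and in every enrollment group — no reversal.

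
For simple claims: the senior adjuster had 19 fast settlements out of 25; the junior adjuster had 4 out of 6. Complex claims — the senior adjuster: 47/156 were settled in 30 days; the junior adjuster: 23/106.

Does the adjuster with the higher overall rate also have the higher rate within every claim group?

Yes

Simple: the senior adjuster 19/25 = 76.0%, the junior adjuster 4/6 = 66.7% → the senior adjuster
Complex: the senior adjuster 47/156 = 30.1%, the junior adjuster 23/106 = 21.7% → the senior adjuster
Overall: the senior adjuster 66/181 = 36.5%, the junior adjuster 27/112 = 24.1% → the senior adjuster
The senior adjuster wins overall and in every claim group — no reversal.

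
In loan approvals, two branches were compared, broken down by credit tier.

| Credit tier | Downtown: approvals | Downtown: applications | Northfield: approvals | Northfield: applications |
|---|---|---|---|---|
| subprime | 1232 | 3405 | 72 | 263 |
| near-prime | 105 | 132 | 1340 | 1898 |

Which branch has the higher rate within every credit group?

Subprime: Downtown 1232/3405 = 36.2%, Northfield 72/263 = 27.4% → Downtown
Near-prime: Downtown 105/132 = 79.5%, Northfield 1340/1898 = 70.6% → Downtown
Downtown has the higher rate in both groups.

Downtown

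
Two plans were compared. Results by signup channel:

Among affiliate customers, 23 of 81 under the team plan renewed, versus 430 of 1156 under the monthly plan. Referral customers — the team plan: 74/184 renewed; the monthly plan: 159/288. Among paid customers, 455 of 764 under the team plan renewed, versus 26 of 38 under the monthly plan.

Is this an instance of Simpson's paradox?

Affiliate: the team plan 23/81 = 28.4%, the monthly plan 430/1156 = 37.2% → the monthly plan
Referral: the team plan 74/184 = 40.2%, the monthly plan 159/288 = 55.2% → the monthly plan
Paid: the team plan 455/764 = 59.6%, the monthly plan 26/38 = 68.4% → the monthly plan
Overall: the team plan 552/1029 = 53.6%, the monthly plan 615/1482 = 41.5% → the team plan
The monthly plan wins each signup group but the team plan wins overall — the comparison reverses. The monthly plan's customers skew toward affiliate, which has a lower base rate.

Yes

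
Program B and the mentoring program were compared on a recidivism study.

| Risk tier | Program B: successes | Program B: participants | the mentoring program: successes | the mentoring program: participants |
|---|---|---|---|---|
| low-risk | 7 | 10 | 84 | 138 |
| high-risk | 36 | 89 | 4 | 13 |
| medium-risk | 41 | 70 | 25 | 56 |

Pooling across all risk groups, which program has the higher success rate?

Low-risk: Program B 7/10 = 70.0%, the mentoring program 84/138 = 60.9% → Program B
High-risk: Program B 36/89 = 40.4%, the mentoring program 4/13 = 30.8% → Program B
Medium-risk: Program B 41/70 = 58.6%, the mentoring program 25/56 = 44.6% → Program B
Overall: Program B 84/169 = 49.7%, the mentoring program 113/207 = 54.6% → the mentoring program
(Program B wins every risk group but the mentoring program wins overall — Program B's participants skew toward the low-rate high-risk group.)

the mentoring program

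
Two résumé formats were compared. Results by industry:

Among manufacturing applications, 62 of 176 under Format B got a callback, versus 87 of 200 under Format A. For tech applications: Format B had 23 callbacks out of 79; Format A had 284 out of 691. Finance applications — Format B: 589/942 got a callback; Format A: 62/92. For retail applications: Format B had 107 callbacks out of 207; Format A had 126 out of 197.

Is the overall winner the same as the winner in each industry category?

No

Manufacturing: Format B 62/176 = 35.2%, Format A 87/200 = 43.5% → Format A
Tech: Format B 23/79 = 29.1%, Format A 284/691 = 41.1% → Format A
Finance: Format B 589/942 = 62.5%, Format A 62/92 = 67.4% → Format A
Retail: Format B 107/207 = 51.7%, Format A 126/197 = 64.0% → Format A
Overall: Format B 781/1404 = 55.6%, Format A 559/1180 = 47.4% → Format B
Format A wins each industry group but Format B wins overall — the comparison reverses. Format A's applications skew toward tech, which has a lower base rate.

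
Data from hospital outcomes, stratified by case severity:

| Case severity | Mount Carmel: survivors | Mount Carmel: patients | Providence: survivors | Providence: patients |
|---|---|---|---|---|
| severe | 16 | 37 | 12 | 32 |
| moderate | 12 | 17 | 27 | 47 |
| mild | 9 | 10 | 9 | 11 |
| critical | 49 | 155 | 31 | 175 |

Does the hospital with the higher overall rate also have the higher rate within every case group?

Severe: Mount Carmel 16/37 = 43.2%, Providence 12/32 = 37.5% → Mount Carmel
Moderate: Mount Carmel 12/17 = 70.6%, Providence 27/47 = 57.4% → Mount Carmel
Mild: Mount Carmel 9/10 = 90.0%, Providence 9/11 = 81.8% → Mount Carmel
Critical: Mount Carmel 49/155 = 31.6%, Providence 31/175 = 17.7% → Mount Carmel
Overall: Mount Carmel 86/219 = 39.3%, Providence 79/265 = 29.8% → Mount Carmel
Mount Carmel wins overall and in every case group — no reversal.

Yes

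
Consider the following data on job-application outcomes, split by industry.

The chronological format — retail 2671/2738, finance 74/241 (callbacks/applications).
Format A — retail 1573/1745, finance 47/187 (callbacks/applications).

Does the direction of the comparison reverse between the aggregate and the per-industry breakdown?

No

Retail: the chronological format 2671/2738 = 97.6%, Format A 1573/1745 = 90.1% → the chronological format
Finance: the chronological format 74/241 = 30.7%, Format A 47/187 = 25.1% → the chronological format
Overall: the chronological format 2745/2979 = 92.1%, Format A 1620/1932 = 83.9% → the chronological format
The chronological format wins overall and in every industry group — no reversal.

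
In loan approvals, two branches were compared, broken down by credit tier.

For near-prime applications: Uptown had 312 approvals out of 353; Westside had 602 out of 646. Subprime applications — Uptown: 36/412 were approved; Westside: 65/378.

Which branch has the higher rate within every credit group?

Westside

Near-prime: Uptown 312/353 = 88.4%, Westside 602/646 = 93.2% → Westside
Subprime: Uptown 36/412 = 8.7%, Westside 65/378 = 17.2% → Westside
Westside has the higher rate in both groups.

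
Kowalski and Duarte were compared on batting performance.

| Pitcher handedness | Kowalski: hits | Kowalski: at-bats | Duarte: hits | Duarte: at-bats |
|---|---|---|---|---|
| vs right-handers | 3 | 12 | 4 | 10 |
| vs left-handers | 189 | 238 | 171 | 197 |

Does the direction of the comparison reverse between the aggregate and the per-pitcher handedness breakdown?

Vs right-handers: Kowalski 3/12 = 25.0%, Duarte 4/10 = 40.0% → Duarte
Vs left-handers: Kowalski 189/238 = 79.4%, Duarte 171/197 = 86.8% → Duarte
Overall: Kowalski 192/250 = 76.8%, Duarte 175/207 = 84.5% → Duarte
Duarte wins overall and in every pitcher group — no reversal.

No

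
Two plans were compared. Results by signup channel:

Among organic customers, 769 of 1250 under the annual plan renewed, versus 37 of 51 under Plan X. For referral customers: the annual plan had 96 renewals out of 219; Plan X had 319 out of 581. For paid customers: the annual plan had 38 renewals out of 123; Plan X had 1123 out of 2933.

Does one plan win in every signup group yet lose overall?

Organic: the annual plan 769/1250 = 61.5%, Plan X 37/51 = 72.5% → Plan X
Referral: the annual plan 96/219 = 43.8%, Plan X 319/581 = 54.9% → Plan X
Paid: the annual plan 38/123 = 30.9%, Plan X 1123/2933 = 38.3% → Plan X
Overall: the annual plan 903/1592 = 56.7%, Plan X 1479/3565 = 41.5% → the annual plan
Plan X wins each signup group but the annual plan wins overall — the comparison reverses. Plan X's customers skew toward paid, which has a lower base rate.

Yes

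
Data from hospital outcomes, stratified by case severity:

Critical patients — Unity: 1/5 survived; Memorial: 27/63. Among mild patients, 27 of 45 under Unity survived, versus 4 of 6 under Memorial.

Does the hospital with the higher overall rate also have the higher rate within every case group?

Critical: Unity 1/5 = 20.0%, Memorial 27/63 = 42.9% → Memorial
Mild: Unity 27/45 = 60.0%, Memorial 4/6 = 66.7% → Memorial
Overall: Unity 28/50 = 56.0%, Memorial 31/69 = 44.9% → Unity
Memorial wins each case group but Unity wins overall — the comparison reverses. Memorial's patients skew toward critical, which has a lower base rate.

No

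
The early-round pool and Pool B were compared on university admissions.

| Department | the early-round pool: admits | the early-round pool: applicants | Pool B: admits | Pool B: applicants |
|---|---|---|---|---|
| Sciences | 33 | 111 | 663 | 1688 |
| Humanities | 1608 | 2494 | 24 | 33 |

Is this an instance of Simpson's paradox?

Sciences: the early-round pool 33/111 = 29.7%, Pool B 663/1688 = 39.3% → Pool B
Humanities: the early-round pool 1608/2494 = 64.5%, Pool B 24/33 = 72.7% → Pool B
Overall: the early-round pool 1641/2605 = 63.0%, Pool B 687/1721 = 39.9% → the early-round pool
Pool B wins each department group but the early-round pool wins overall — the comparison reverses. Pool B's applicants skew toward Sciences, which has a lower base rate.

Yes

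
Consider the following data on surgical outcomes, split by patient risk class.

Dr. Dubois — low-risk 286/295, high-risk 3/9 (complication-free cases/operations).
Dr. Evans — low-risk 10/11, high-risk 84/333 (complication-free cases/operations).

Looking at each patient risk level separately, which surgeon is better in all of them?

Low-risk: Dr. Dubois 286/295 = 96.9%, Dr. Evans 10/11 = 90.9% → Dr. Dubois
High-risk: Dr. Dubois 3/9 = 33.3%, Dr. Evans 84/333 = 25.2% → Dr. Dubois
Dr. Dubois has the higher rate in both groups.

Dr. Dubois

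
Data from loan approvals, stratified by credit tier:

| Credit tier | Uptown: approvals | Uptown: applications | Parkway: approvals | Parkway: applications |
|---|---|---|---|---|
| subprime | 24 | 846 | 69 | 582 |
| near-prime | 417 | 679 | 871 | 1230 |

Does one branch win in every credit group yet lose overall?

No

Subprime: Uptown 24/846 = 2.8%, Parkway 69/582 = 11.9% → Parkway
Near-prime: Uptown 417/679 = 61.4%, Parkway 871/1230 = 70.8% → Parkway
Overall: Uptown 441/1525 = 28.9%, Parkway 940/1812 = 51.9% → Parkway
Parkway wins overall and in every credit group — no reversal.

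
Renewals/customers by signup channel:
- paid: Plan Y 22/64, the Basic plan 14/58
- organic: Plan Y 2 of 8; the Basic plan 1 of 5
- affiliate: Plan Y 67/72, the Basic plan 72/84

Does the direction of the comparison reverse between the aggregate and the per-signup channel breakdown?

No

Paid: Plan Y 22/64 = 34.4%, the Basic plan 14/58 = 24.1% → Plan Y
Organic: Plan Y 2/8 = 25.0%, the Basic plan 1/5 = 20.0% → Plan Y
Affiliate: Plan Y 67/72 = 93.1%, the Basic plan 72/84 = 85.7% → Plan Y
Overall: Plan Y 91/144 = 63.2%, the Basic plan 87/147 = 59.2% → Plan Y
Plan Y wins overall and in every signup group — no reversal.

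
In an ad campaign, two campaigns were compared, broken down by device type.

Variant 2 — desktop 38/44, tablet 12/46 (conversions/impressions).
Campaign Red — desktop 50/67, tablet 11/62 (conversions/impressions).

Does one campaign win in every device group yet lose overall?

Desktop: Variant 2 38/44 = 86.4%, Campaign Red 50/67 = 74.6% → Variant 2
Tablet: Variant 2 12/46 = 26.1%, Campaign Red 11/62 = 17.7% → Variant 2
Overall: Variant 2 50/90 = 55.6%, Campaign Red 61/129 = 47.3% → Variant 2
Variant 2 wins overall and in every device group — no reversal.

No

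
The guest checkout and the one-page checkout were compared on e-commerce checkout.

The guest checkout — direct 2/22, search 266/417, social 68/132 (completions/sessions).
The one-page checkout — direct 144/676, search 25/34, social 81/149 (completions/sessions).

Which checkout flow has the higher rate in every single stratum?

Direct: the guest checkout 2/22 = 9.1%, the one-page checkout 144/676 = 21.3% → the one-page checkout
Search: the guest checkout 266/417 = 63.8%, the one-page checkout 25/34 = 73.5% → the one-page checkout
Social: the guest checkout 68/132 = 51.5%, the one-page checkout 81/149 = 54.4% → the one-page checkout
The one-page checkout has the higher rate in all 3 groups.

the one-page checkout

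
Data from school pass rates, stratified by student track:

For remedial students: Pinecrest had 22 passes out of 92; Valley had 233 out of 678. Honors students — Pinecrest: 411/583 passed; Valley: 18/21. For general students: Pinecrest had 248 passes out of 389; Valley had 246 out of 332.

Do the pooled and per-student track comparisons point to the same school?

Remedial: Pinecrest 22/92 = 23.9%, Valley 233/678 = 34.4% → Valley
Honors: Pinecrest 411/583 = 70.5%, Valley 18/21 = 85.7% → Valley
General: Pinecrest 248/389 = 63.8%, Valley 246/332 = 74.1% → Valley
Overall: Pinecrest 681/1064 = 64.0%, Valley 497/1031 = 48.2% → Pinecrest
Valley wins each student group but Pinecrest wins overall — the comparison reverses. Valley's students skew toward remedial, which has a lower base rate.

No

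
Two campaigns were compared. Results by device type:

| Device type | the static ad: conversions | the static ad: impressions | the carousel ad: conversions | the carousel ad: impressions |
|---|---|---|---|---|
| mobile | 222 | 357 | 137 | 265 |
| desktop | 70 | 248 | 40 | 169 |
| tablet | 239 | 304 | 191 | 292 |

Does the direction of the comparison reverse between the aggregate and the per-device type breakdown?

No

Mobile: the static ad 222/357 = 62.2%, the carousel ad 137/265 = 51.7% → the static ad
Desktop: the static ad 70/248 = 28.2%, the carousel ad 40/169 = 23.7% → the static ad
Tablet: the static ad 239/304 = 78.6%, the carousel ad 191/292 = 65.4% → the static ad
Overall: the static ad 531/909 = 58.4%, the carousel ad 368/726 = 50.7% → the static ad
The static ad wins overall and in every device group — no reversal.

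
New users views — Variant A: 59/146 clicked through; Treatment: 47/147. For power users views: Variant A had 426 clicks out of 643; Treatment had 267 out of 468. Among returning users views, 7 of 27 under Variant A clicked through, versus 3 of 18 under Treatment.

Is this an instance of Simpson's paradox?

No

New users: Variant A 59/146 = 40.4%, Treatment 47/147 = 32.0% → Variant A
Power users: Variant A 426/643 = 66.3%, Treatment 267/468 = 57.1% → Variant A
Returning users: Variant A 7/27 = 25.9%, Treatment 3/18 = 16.7% → Variant A
Overall: Variant A 492/816 = 60.3%, Treatment 317/633 = 50.1% → Variant A
Variant A wins overall and in every user group — no reversal.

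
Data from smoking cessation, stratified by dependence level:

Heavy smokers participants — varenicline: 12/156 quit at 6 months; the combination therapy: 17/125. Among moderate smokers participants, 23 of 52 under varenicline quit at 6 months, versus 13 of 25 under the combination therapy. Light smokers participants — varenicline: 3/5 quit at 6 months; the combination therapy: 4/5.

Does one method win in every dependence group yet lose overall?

Heavy smokers: varenicline 12/156 = 7.7%, the combination therapy 17/125 = 13.6% → the combination therapy
Moderate smokers: varenicline 23/52 = 44.2%, the combination therapy 13/25 = 52.0% → the combination therapy
Light smokers: varenicline 3/5 = 60.0%, the combination therapy 4/5 = 80.0% → the combination therapy
Overall: varenicline 38/213 = 17.8%, the combination therapy 34/155 = 21.9% → the combination therapy
The combination therapy wins overall and in every dependence group — no reversal.

No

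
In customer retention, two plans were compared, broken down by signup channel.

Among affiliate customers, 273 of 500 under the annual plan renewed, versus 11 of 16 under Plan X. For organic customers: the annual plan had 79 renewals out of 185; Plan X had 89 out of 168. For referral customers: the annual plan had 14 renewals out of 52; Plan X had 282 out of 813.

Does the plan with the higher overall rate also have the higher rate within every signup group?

No

Affiliate: the annual plan 273/500 = 54.6%, Plan X 11/16 = 68.8% → Plan X
Organic: the annual plan 79/185 = 42.7%, Plan X 89/168 = 53.0% → Plan X
Referral: the annual plan 14/52 = 26.9%, Plan X 282/813 = 34.7% → Plan X
Overall: the annual plan 366/737 = 49.7%, Plan X 382/997 = 38.3% → the annual plan
Plan X wins each signup group but the annual plan wins overall — the comparison reverses. Plan X's customers skew toward referral, which has a lower base rate.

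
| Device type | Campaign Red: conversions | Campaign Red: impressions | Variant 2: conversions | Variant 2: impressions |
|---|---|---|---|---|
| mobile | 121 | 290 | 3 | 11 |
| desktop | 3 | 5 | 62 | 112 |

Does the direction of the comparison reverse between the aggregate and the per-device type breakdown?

Mobile: Campaign Red 121/290 = 41.7%, Variant 2 3/11 = 27.3% → Campaign Red
Desktop: Campaign Red 3/5 = 60.0%, Variant 2 62/112 = 55.4% → Campaign Red
Overall: Campaign Red 124/295 = 42.0%, Variant 2 65/123 = 52.8% → Variant 2
Campaign Red wins each device group but Variant 2 wins overall — the comparison reverses. Campaign Red's impressions skew toward mobile, which has a lower base rate.

Yes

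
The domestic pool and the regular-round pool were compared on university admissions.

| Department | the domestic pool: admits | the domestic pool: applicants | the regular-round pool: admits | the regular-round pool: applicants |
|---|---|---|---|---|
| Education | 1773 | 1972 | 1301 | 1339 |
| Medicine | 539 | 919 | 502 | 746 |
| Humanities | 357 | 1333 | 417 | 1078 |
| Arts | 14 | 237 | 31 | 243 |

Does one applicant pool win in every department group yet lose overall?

No

Education: the domestic pool 1773/1972 = 89.9%, the regular-round pool 1301/1339 = 97.2% → the regular-round pool
Medicine: the domestic pool 539/919 = 58.7%, the regular-round pool 502/746 = 67.3% → the regular-round pool
Humanities: the domestic pool 357/1333 = 26.8%, the regular-round pool 417/1078 = 38.7% → the regular-round pool
Arts: the domestic pool 14/237 = 5.9%, the regular-round pool 31/243 = 12.8% → the regular-round pool
Overall: the domestic pool 2683/4461 = 60.1%, the regular-round pool 2251/3406 = 66.1% → the regular-round pool
The regular-round pool wins overall and in every department group — no reversal.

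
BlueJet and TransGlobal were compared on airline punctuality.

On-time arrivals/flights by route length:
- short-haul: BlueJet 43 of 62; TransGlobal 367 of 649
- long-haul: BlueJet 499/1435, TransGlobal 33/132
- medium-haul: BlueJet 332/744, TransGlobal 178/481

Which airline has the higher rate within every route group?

Short-haul: BlueJet 43/62 = 69.4%, TransGlobal 367/649 = 56.5% → BlueJet
Long-haul: BlueJet 499/1435 = 34.8%, TransGlobal 33/132 = 25.0% → BlueJet
Medium-haul: BlueJet 332/744 = 44.6%, TransGlobal 178/481 = 37.0% → BlueJet
BlueJet has the higher rate in all 3 groups.

BlueJet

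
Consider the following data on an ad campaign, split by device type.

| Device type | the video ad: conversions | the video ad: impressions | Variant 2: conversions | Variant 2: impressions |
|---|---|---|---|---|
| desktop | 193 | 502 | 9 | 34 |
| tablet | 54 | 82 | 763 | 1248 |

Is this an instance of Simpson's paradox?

Yes

Desktop: the video ad 193/502 = 38.4%, Variant 2 9/34 = 26.5% → the video ad
Tablet: the video ad 54/82 = 65.9%, Variant 2 763/1248 = 61.1% → the video ad
Overall: the video ad 247/584 = 42.3%, Variant 2 772/1282 = 60.2% → Variant 2
The video ad wins each device group but Variant 2 wins overall — the comparison reverses. The video ad's impressions skew toward desktop, which has a lower base rate.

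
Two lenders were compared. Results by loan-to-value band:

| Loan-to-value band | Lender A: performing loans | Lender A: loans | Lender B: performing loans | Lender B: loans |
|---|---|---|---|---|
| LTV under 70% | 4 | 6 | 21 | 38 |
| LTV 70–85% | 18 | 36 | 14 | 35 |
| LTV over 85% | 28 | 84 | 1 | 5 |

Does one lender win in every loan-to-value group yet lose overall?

Yes

LTV under 70%: Lender A 4/6 = 66.7%, Lender B 21/38 = 55.3% → Lender A
LTV 70–85%: Lender A 18/36 = 50.0%, Lender B 14/35 = 40.0% → Lender A
LTV over 85%: Lender A 28/84 = 33.3%, Lender B 1/5 = 20.0% → Lender A
Overall: Lender A 50/126 = 39.7%, Lender B 36/78 = 46.2% → Lender B
Lender A wins each loan-to-value group but Lender B wins overall — the comparison reverses. Lender A's loans skew toward LTV over 85%, which has a lower base rate.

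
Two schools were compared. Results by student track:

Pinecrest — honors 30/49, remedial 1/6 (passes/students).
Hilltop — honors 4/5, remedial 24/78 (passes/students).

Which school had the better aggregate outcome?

Honors: Pinecrest 30/49 = 61.2%, Hilltop 4/5 = 80.0% → Hilltop
Remedial: Pinecrest 1/6 = 16.7%, Hilltop 24/78 = 30.8% → Hilltop
Overall: Pinecrest 31/55 = 56.4%, Hilltop 28/83 = 33.7% → Pinecrest
(Hilltop wins every student group but Pinecrest wins overall — Hilltop's students skew toward the low-rate remedial group.)

Pinecrest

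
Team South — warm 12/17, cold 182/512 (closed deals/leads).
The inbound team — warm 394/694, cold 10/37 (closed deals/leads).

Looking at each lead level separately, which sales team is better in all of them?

Warm: Team South 12/17 = 70.6%, the inbound team 394/694 = 56.8% → Team South
Cold: Team South 182/512 = 35.5%, the inbound team 10/37 = 27.0% → Team South
Team South has the higher rate in both groups.

Team South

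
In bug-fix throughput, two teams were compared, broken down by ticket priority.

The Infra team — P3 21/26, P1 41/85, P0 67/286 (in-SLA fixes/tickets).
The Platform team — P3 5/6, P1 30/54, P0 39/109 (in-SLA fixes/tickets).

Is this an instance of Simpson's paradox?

No

P3: the Infra team 21/26 = 80.8%, the Platform team 5/6 = 83.3% → the Platform team
P1: the Infra team 41/85 = 48.2%, the Platform team 30/54 = 55.6% → the Platform team
P0: the Infra team 67/286 = 23.4%, the Platform team 39/109 = 35.8% → the Platform team
Overall: the Infra team 129/397 = 32.5%, the Platform team 74/169 = 43.8% → the Platform team
The Platform team wins overall and in every ticket group — no reversal.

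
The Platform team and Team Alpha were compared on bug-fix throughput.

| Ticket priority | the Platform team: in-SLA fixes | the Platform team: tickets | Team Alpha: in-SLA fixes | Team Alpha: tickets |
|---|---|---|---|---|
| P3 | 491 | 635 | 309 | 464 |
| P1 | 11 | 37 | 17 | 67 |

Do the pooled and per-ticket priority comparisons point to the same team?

P3: the Platform team 491/635 = 77.3%, Team Alpha 309/464 = 66.6% → the Platform team
P1: the Platform team 11/37 = 29.7%, Team Alpha 17/67 = 25.4% → the Platform team
Overall: the Platform team 502/672 = 74.7%, Team Alpha 326/531 = 61.4% → the Platform team
The Platform team wins overall and in every ticket group — no reversal.

Yes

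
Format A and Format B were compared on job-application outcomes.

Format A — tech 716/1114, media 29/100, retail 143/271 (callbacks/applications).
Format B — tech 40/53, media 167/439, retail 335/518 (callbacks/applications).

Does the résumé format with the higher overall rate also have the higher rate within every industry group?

Tech: Format A 716/1114 = 64.3%, Format B 40/53 = 75.5% → Format B
Media: Format A 29/100 = 29.0%, Format B 167/439 = 38.0% → Format B
Retail: Format A 143/271 = 52.8%, Format B 335/518 = 64.7% → Format B
Overall: Format A 888/1485 = 59.8%, Format B 542/1010 = 53.7% → Format A
Format B wins each industry group but Format A wins overall — the comparison reverses. Format B's applications skew toward media, which has a lower base rate.

No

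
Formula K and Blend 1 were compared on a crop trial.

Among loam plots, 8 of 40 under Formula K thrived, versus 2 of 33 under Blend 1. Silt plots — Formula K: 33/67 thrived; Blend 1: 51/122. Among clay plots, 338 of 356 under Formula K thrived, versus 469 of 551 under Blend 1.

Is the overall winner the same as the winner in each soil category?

Yes

Loam: Formula K 8/40 = 20.0%, Blend 1 2/33 = 6.1% → Formula K
Silt: Formula K 33/67 = 49.3%, Blend 1 51/122 = 41.8% → Formula K
Clay: Formula K 338/356 = 94.9%, Blend 1 469/551 = 85.1% → Formula K
Overall: Formula K 379/463 = 81.9%, Blend 1 522/706 = 73.9% → Formula K
Formula K wins overall and in every soil group — no reversal.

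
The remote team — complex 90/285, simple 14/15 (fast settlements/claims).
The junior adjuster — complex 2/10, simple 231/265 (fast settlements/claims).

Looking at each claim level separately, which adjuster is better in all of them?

the remote team

Complex: the remote team 90/285 = 31.6%, the junior adjuster 2/10 = 20.0% → the remote team
Simple: the remote team 14/15 = 93.3%, the junior adjuster 231/265 = 87.2% → the remote team
The remote team has the higher rate in both groups.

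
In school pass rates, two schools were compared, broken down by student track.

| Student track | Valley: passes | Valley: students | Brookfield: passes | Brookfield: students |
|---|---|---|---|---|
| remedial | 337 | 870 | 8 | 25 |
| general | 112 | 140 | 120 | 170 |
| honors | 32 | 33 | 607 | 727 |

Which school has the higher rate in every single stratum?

Remedial: Valley 337/870 = 38.7%, Brookfield 8/25 = 32.0% → Valley
General: Valley 112/140 = 80.0%, Brookfield 120/170 = 70.6% → Valley
Honors: Valley 32/33 = 97.0%, Brookfield 607/727 = 83.5% → Valley
Valley has the higher rate in all 3 groups.

Valley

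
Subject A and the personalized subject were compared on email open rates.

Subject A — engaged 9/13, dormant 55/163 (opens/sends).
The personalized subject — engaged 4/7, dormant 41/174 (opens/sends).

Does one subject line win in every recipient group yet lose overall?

No

Engaged: Subject A 9/13 = 69.2%, the personalized subject 4/7 = 57.1% → Subject A
Dormant: Subject A 55/163 = 33.7%, the personalized subject 41/174 = 23.6% → Subject A
Overall: Subject A 64/176 = 36.4%, the personalized subject 45/181 = 24.9% → Subject A
Subject A wins overall and in every recipient group — no reversal.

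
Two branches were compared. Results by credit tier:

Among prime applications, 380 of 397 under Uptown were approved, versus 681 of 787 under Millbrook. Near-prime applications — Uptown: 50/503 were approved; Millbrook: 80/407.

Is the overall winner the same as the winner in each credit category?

No

Prime: Uptown 380/397 = 95.7%, Millbrook 681/787 = 86.5% → Uptown
Near-prime: Uptown 50/503 = 9.9%, Millbrook 80/407 = 19.7% → Millbrook
Overall: Uptown 430/900 = 47.8%, Millbrook 761/1194 = 63.7% → Millbrook
Neither sweeps: Uptown wins 1 of 2 groups, Millbrook wins 1. Millbrook wins overall but not every group — no Simpson reversal.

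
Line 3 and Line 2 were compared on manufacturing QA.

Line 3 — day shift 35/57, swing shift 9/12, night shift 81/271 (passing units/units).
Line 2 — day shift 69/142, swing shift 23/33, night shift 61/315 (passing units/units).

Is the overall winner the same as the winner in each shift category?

Day shift: Line 3 35/57 = 61.4%, Line 2 69/142 = 48.6% → Line 3
Swing shift: Line 3 9/12 = 75.0%, Line 2 23/33 = 69.7% → Line 3
Night shift: Line 3 81/271 = 29.9%, Line 2 61/315 = 19.4% → Line 3
Overall: Line 3 125/340 = 36.8%, Line 2 153/490 = 31.2% → Line 3
Line 3 wins overall and in every shift group — no reversal.

Yes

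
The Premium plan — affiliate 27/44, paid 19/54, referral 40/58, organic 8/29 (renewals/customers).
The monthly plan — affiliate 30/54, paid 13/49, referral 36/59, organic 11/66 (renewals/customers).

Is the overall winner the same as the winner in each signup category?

Yes

Affiliate: the Premium plan 27/44 = 61.4%, the monthly plan 30/54 = 55.6% → the Premium plan
Paid: the Premium plan 19/54 = 35.2%, the monthly plan 13/49 = 26.5% → the Premium plan
Referral: the Premium plan 40/58 = 69.0%, the monthly plan 36/59 = 61.0% → the Premium plan
Organic: the Premium plan 8/29 = 27.6%, the monthly plan 11/66 = 16.7% → the Premium plan
Overall: the Premium plan 94/185 = 50.8%, the monthly plan 90/228 = 39.5% → the Premium plan
The Premium plan wins overall and in every signup group — no reversal.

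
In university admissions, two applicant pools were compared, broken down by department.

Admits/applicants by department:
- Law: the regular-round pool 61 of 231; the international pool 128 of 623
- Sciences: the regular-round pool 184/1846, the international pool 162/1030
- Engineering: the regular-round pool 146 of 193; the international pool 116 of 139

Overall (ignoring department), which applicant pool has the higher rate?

Law: the regular-round pool 61/231 = 26.4%, the international pool 128/623 = 20.5% → the regular-round pool
Sciences: the regular-round pool 184/1846 = 10.0%, the international pool 162/1030 = 15.7% → the international pool
Engineering: the regular-round pool 146/193 = 75.6%, the international pool 116/139 = 83.5% → the international pool
Overall: the regular-round pool 391/2270 = 17.2%, the international pool 406/1792 = 22.7% → the international pool
(Neither sweeps every department group, but the international pool has the higher pooled rate.)

the international pool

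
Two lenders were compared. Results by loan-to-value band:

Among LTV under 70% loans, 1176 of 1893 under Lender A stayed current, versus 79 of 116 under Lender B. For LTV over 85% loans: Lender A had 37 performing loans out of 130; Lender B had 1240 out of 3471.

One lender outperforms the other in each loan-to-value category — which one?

Lender B

LTV under 70%: Lender A 1176/1893 = 62.1%, Lender B 79/116 = 68.1% → Lender B
LTV over 85%: Lender A 37/130 = 28.5%, Lender B 1240/3471 = 35.7% → Lender B
Lender B has the higher rate in both groups.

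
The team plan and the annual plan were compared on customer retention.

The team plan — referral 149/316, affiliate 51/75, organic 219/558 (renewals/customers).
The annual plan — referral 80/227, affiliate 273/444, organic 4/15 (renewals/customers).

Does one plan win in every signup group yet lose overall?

Referral: the team plan 149/316 = 47.2%, the annual plan 80/227 = 35.2% → the team plan
Affiliate: the team plan 51/75 = 68.0%, the annual plan 273/444 = 61.5% → the team plan
Organic: the team plan 219/558 = 39.2%, the annual plan 4/15 = 26.7% → the team plan
Overall: the team plan 419/949 = 44.2%, the annual plan 357/686 = 52.0% → the annual plan
The team plan wins each signup group but the annual plan wins overall — the comparison reverses. The team plan's customers skew toward organic, which has a lower base rate.

Yes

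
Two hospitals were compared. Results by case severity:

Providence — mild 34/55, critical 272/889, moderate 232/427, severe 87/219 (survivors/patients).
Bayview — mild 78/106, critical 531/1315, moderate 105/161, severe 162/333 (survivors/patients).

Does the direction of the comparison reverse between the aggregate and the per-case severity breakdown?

Mild: Providence 34/55 = 61.8%, Bayview 78/106 = 73.6% → Bayview
Critical: Providence 272/889 = 30.6%, Bayview 531/1315 = 40.4% → Bayview
Moderate: Providence 232/427 = 54.3%, Bayview 105/161 = 65.2% → Bayview
Severe: Providence 87/219 = 39.7%, Bayview 162/333 = 48.6% → Bayview
Overall: Providence 625/1590 = 39.3%, Bayview 876/1915 = 45.7% → Bayview
Bayview wins overall and in every case group — no reversal.

No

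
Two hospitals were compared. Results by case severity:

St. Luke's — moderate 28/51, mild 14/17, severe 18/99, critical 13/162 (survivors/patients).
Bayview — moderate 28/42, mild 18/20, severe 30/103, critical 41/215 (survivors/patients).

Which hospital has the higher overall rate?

Bayview

Moderate: St. Luke's 28/51 = 54.9%, Bayview 28/42 = 66.7% → Bayview
Mild: St. Luke's 14/17 = 82.4%, Bayview 18/20 = 90.0% → Bayview
Severe: St. Luke's 18/99 = 18.2%, Bayview 30/103 = 29.1% → Bayview
Critical: St. Luke's 13/162 = 8.0%, Bayview 41/215 = 19.1% → Bayview
Overall: St. Luke's 73/329 = 22.2%, Bayview 117/380 = 30.8% → Bayview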